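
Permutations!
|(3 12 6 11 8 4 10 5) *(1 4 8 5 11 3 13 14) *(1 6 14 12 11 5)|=|(1 4 10 5 13 12 14 6 3 11)|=10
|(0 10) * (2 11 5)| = |(0 10)(2 11 5)| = 6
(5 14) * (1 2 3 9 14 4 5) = (1 2 3 9 14)(4 5) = [0, 2, 3, 9, 5, 4, 6, 7, 8, 14, 10, 11, 12, 13, 1]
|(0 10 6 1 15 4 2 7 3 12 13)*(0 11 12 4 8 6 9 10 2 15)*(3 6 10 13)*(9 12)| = 30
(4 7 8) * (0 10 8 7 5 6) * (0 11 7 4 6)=(0 10 8 6 11 7 4 5)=[10, 1, 2, 3, 5, 0, 11, 4, 6, 9, 8, 7]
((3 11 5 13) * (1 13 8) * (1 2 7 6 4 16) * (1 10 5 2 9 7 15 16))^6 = ((1 13 3 11 2 15 16 10 5 8 9 7 6 4))^6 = (1 16 6 2 9 3 5)(4 15 7 11 8 13 10)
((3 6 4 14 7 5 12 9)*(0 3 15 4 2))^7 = (15)(0 2 6 3) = ((0 3 6 2)(4 14 7 5 12 9 15))^7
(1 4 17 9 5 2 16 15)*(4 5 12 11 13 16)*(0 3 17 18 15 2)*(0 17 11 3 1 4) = (0 1 5 17 9 12 3 11 13 16 2)(4 18 15) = [1, 5, 0, 11, 18, 17, 6, 7, 8, 12, 10, 13, 3, 16, 14, 4, 2, 9, 15]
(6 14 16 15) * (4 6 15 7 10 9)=[0, 1, 2, 3, 6, 5, 14, 10, 8, 4, 9, 11, 12, 13, 16, 15, 7]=(4 6 14 16 7 10 9)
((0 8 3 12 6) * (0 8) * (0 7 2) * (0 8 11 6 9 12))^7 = (0 2 3 7 8)(6 11)(9 12)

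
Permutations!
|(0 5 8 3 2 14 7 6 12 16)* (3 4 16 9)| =35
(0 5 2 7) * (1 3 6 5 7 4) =(0 7)(1 3 6 5 2 4) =[7, 3, 4, 6, 1, 2, 5, 0]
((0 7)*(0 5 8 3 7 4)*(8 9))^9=(0 4)(3 8 9 5 7)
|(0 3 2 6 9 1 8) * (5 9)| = |(0 3 2 6 5 9 1 8)| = 8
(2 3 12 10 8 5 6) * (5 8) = [0, 1, 3, 12, 4, 6, 2, 7, 8, 9, 5, 11, 10] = (2 3 12 10 5 6)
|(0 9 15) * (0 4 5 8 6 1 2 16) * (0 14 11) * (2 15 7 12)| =|(0 9 7 12 2 16 14 11)(1 15 4 5 8 6)| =24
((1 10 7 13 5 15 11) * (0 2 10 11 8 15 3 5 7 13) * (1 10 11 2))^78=(15)(0 1 2 11 10 13 7)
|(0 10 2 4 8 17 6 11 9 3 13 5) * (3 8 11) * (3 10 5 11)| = 10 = |(0 5)(2 4 3 13 11 9 8 17 6 10)|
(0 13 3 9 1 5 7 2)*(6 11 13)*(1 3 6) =(0 1 5 7 2)(3 9)(6 11 13) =[1, 5, 0, 9, 4, 7, 11, 2, 8, 3, 10, 13, 12, 6]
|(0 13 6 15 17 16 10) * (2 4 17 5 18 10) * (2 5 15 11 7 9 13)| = 40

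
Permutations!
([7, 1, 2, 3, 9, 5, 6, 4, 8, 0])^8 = [0, 1, 2, 3, 4, 5, 6, 7, 8, 9]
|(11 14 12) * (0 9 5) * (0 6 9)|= 3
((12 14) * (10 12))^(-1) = (10 14 12) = ((10 12 14))^(-1)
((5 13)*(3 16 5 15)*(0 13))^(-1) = (0 5 16 3 15 13) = ((0 13 15 3 16 5))^(-1)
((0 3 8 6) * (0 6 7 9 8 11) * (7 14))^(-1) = ((0 3 11)(7 9 8 14))^(-1) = (0 11 3)(7 14 8 9)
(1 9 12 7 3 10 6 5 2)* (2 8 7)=[0, 9, 1, 10, 4, 8, 5, 3, 7, 12, 6, 11, 2]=(1 9 12 2)(3 10 6 5 8 7)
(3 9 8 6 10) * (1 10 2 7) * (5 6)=(1 10 3 9 8 5 6 2 7)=[0, 10, 7, 9, 4, 6, 2, 1, 5, 8, 3]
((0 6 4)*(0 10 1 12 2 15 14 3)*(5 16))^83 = (0 10 2 3 4 12 14 6 1 15)(5 16)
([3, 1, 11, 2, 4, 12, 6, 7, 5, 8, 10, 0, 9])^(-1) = (0 11 2 3)(5 8 9 12)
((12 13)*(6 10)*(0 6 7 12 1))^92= ((0 6 10 7 12 13 1))^92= (0 6 10 7 12 13 1)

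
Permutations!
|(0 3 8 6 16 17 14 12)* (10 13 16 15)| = 11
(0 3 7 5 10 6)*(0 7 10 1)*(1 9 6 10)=(10)(0 3 1)(5 9 6 7)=[3, 0, 2, 1, 4, 9, 7, 5, 8, 6, 10]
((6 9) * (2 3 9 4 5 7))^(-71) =(2 7 5 4 6 9 3)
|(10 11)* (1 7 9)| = 6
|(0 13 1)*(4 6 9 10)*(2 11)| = |(0 13 1)(2 11)(4 6 9 10)| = 12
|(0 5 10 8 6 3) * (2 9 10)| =|(0 5 2 9 10 8 6 3)| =8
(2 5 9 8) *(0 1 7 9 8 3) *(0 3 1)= [0, 7, 5, 3, 4, 8, 6, 9, 2, 1]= (1 7 9)(2 5 8)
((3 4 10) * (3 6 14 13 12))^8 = ((3 4 10 6 14 13 12))^8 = (3 4 10 6 14 13 12)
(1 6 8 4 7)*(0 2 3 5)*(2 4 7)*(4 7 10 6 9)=(0 7 1 9 4 2 3 5)(6 8 10)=[7, 9, 3, 5, 2, 0, 8, 1, 10, 4, 6]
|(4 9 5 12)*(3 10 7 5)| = |(3 10 7 5 12 4 9)| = 7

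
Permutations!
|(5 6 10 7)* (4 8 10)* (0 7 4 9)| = |(0 7 5 6 9)(4 8 10)| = 15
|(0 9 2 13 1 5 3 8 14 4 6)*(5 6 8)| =|(0 9 2 13 1 6)(3 5)(4 8 14)| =6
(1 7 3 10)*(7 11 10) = (1 11 10)(3 7) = [0, 11, 2, 7, 4, 5, 6, 3, 8, 9, 1, 10]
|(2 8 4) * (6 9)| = 6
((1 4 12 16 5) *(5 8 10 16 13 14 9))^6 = (16)(1 5 9 14 13 12 4)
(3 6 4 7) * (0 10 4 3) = (0 10 4 7)(3 6) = [10, 1, 2, 6, 7, 5, 3, 0, 8, 9, 4]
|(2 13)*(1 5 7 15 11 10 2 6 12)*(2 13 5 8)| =|(1 8 2 5 7 15 11 10 13 6 12)| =11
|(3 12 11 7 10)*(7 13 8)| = |(3 12 11 13 8 7 10)| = 7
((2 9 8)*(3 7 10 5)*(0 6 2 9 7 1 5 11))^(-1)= (0 11 10 7 2 6)(1 3 5)(8 9)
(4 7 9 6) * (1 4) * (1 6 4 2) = (1 2)(4 7 9) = [0, 2, 1, 3, 7, 5, 6, 9, 8, 4]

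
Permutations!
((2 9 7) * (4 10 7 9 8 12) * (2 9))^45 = ((2 8 12 4 10 7 9))^45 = (2 4 9 12 7 8 10)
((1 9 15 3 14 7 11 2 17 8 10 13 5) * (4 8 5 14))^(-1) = (1 5 17 2 11 7 14 13 10 8 4 3 15 9)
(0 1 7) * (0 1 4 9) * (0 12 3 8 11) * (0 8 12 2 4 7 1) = [7, 1, 4, 12, 9, 5, 6, 0, 11, 2, 10, 8, 3] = (0 7)(2 4 9)(3 12)(8 11)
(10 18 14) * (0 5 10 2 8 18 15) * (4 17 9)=(0 5 10 15)(2 8 18 14)(4 17 9)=[5, 1, 8, 3, 17, 10, 6, 7, 18, 4, 15, 11, 12, 13, 2, 0, 16, 9, 14]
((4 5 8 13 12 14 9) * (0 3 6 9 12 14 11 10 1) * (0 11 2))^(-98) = (0 3 6 9 4 5 8 13 14 12 2)(1 11 10)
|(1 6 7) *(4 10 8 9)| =|(1 6 7)(4 10 8 9)| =12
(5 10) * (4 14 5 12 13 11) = (4 14 5 10 12 13 11) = [0, 1, 2, 3, 14, 10, 6, 7, 8, 9, 12, 4, 13, 11, 5]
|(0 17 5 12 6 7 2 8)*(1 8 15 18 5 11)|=35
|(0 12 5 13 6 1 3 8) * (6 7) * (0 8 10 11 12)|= |(1 3 10 11 12 5 13 7 6)|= 9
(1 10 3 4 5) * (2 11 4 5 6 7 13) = (1 10 3 5)(2 11 4 6 7 13) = [0, 10, 11, 5, 6, 1, 7, 13, 8, 9, 3, 4, 12, 2]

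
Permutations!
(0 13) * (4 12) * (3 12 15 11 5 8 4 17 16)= [13, 1, 2, 12, 15, 8, 6, 7, 4, 9, 10, 5, 17, 0, 14, 11, 3, 16]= (0 13)(3 12 17 16)(4 15 11 5 8)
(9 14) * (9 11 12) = (9 14 11 12) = [0, 1, 2, 3, 4, 5, 6, 7, 8, 14, 10, 12, 9, 13, 11]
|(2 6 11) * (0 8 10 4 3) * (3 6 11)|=|(0 8 10 4 6 3)(2 11)|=6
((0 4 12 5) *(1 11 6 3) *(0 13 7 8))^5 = (0 7 5 4 8 13 12)(1 11 6 3)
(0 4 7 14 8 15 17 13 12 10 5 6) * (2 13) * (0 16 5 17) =(0 4 7 14 8 15)(2 13 12 10 17)(5 6 16) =[4, 1, 13, 3, 7, 6, 16, 14, 15, 9, 17, 11, 10, 12, 8, 0, 5, 2]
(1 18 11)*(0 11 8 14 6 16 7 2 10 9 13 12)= (0 11 1 18 8 14 6 16 7 2 10 9 13 12)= [11, 18, 10, 3, 4, 5, 16, 2, 14, 13, 9, 1, 0, 12, 6, 15, 7, 17, 8]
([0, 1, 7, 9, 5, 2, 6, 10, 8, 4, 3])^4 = [0, 1, 9, 2, 10, 3, 6, 4, 8, 7, 5]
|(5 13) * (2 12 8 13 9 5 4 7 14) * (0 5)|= 21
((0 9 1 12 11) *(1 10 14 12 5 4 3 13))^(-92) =(0 12 10)(1 3 5 13 4)(9 11 14)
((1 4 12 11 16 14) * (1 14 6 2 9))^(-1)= (1 9 2 6 16 11 12 4)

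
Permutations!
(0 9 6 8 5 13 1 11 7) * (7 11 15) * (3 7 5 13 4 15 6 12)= (0 9 12 3 7)(1 6 8 13)(4 15 5)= [9, 6, 2, 7, 15, 4, 8, 0, 13, 12, 10, 11, 3, 1, 14, 5]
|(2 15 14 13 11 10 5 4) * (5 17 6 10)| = 21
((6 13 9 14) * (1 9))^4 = ((1 9 14 6 13))^4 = (1 13 6 14 9)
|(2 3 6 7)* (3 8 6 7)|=5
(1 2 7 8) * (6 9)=(1 2 7 8)(6 9)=[0, 2, 7, 3, 4, 5, 9, 8, 1, 6]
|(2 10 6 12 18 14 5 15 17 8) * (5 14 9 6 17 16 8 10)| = |(2 5 15 16 8)(6 12 18 9)(10 17)| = 20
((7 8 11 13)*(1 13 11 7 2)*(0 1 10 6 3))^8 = (0 1 13 2 10 6 3)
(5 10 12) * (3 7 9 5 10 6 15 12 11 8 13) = (3 7 9 5 6 15 12 10 11 8 13) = [0, 1, 2, 7, 4, 6, 15, 9, 13, 5, 11, 8, 10, 3, 14, 12]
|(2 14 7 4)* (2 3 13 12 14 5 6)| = |(2 5 6)(3 13 12 14 7 4)| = 6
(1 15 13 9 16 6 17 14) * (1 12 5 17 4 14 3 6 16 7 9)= (1 15 13)(3 6 4 14 12 5 17)(7 9)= [0, 15, 2, 6, 14, 17, 4, 9, 8, 7, 10, 11, 5, 1, 12, 13, 16, 3]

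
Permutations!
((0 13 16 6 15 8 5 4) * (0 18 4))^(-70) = (18)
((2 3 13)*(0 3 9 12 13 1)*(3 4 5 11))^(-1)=((0 4 5 11 3 1)(2 9 12 13))^(-1)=(0 1 3 11 5 4)(2 13 12 9)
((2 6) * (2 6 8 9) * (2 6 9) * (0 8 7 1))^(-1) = ((0 8 2 7 1)(6 9))^(-1) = (0 1 7 2 8)(6 9)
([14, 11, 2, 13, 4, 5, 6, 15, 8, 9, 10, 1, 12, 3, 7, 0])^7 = (0 15 7 14)(1 11)(3 13)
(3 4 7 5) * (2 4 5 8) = (2 4 7 8)(3 5) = [0, 1, 4, 5, 7, 3, 6, 8, 2]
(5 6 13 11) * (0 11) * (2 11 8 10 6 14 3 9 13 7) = [8, 1, 11, 9, 4, 14, 7, 2, 10, 13, 6, 5, 12, 0, 3] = (0 8 10 6 7 2 11 5 14 3 9 13)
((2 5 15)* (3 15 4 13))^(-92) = (2 3 4)(5 15 13)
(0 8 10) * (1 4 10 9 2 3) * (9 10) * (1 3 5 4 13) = (0 8 10)(1 13)(2 5 4 9) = [8, 13, 5, 3, 9, 4, 6, 7, 10, 2, 0, 11, 12, 1]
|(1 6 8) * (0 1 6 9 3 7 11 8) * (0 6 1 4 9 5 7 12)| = |(0 4 9 3 12)(1 5 7 11 8)| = 5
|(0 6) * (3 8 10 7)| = 4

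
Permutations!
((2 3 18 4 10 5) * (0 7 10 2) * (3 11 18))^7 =(0 5 10 7)(2 4 18 11)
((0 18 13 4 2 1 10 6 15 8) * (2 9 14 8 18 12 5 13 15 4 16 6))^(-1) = ((0 12 5 13 16 6 4 9 14 8)(1 10 2)(15 18))^(-1) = (0 8 14 9 4 6 16 13 5 12)(1 2 10)(15 18)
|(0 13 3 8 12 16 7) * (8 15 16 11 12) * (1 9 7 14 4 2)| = |(0 13 3 15 16 14 4 2 1 9 7)(11 12)| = 22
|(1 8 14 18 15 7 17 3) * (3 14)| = 15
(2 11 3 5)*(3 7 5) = [0, 1, 11, 3, 4, 2, 6, 5, 8, 9, 10, 7] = (2 11 7 5)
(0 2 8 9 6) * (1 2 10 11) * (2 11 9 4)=(0 10 9 6)(1 11)(2 8 4)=[10, 11, 8, 3, 2, 5, 0, 7, 4, 6, 9, 1]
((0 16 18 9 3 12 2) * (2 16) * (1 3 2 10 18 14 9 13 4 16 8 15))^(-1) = (0 2 9 14 16 4 13 18 10)(1 15 8 12 3) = ((0 10 18 13 4 16 14 9 2)(1 3 12 8 15))^(-1)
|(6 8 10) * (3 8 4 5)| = 6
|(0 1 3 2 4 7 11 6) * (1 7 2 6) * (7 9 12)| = |(0 9 12 7 11 1 3 6)(2 4)| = 8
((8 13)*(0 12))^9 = ((0 12)(8 13))^9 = (0 12)(8 13)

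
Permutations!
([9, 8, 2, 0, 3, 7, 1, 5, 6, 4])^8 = (9)(1 6 8)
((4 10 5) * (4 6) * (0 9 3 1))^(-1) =((0 9 3 1)(4 10 5 6))^(-1) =(0 1 3 9)(4 6 5 10)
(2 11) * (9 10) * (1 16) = (1 16)(2 11)(9 10) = [0, 16, 11, 3, 4, 5, 6, 7, 8, 10, 9, 2, 12, 13, 14, 15, 1]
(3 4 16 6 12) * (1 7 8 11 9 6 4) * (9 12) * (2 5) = (1 7 8 11 12 3)(2 5)(4 16)(6 9) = [0, 7, 5, 1, 16, 2, 9, 8, 11, 6, 10, 12, 3, 13, 14, 15, 4]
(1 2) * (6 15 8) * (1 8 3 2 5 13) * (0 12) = [12, 5, 8, 2, 4, 13, 15, 7, 6, 9, 10, 11, 0, 1, 14, 3] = (0 12)(1 5 13)(2 8 6 15 3)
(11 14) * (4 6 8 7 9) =[0, 1, 2, 3, 6, 5, 8, 9, 7, 4, 10, 14, 12, 13, 11] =(4 6 8 7 9)(11 14)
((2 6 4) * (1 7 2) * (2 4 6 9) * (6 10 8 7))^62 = (1 10 7)(4 6 8)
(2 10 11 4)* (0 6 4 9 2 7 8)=(0 6 4 7 8)(2 10 11 9)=[6, 1, 10, 3, 7, 5, 4, 8, 0, 2, 11, 9]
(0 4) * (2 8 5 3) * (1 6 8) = (0 4)(1 6 8 5 3 2) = [4, 6, 1, 2, 0, 3, 8, 7, 5]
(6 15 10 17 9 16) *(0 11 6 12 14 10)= (0 11 6 15)(9 16 12 14 10 17)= [11, 1, 2, 3, 4, 5, 15, 7, 8, 16, 17, 6, 14, 13, 10, 0, 12, 9]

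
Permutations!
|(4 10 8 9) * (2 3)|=4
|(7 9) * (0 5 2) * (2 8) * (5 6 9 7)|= |(0 6 9 5 8 2)|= 6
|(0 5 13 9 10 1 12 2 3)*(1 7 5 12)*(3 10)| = 9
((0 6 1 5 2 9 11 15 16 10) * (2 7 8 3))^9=(0 11 8 6 15 3 1 16 2 5 10 9 7)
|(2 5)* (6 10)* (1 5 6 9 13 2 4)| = 15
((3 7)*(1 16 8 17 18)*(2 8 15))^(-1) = ((1 16 15 2 8 17 18)(3 7))^(-1) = (1 18 17 8 2 15 16)(3 7)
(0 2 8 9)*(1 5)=(0 2 8 9)(1 5)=[2, 5, 8, 3, 4, 1, 6, 7, 9, 0]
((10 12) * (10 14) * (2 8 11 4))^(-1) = ((2 8 11 4)(10 12 14))^(-1) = (2 4 11 8)(10 14 12)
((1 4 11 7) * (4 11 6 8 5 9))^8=(1 7 11)(4 5 6 9 8)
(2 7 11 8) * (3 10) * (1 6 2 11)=(1 6 2 7)(3 10)(8 11)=[0, 6, 7, 10, 4, 5, 2, 1, 11, 9, 3, 8]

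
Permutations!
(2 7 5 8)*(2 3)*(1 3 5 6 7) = (1 3 2)(5 8)(6 7) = [0, 3, 1, 2, 4, 8, 7, 6, 5]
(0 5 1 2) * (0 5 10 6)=(0 10 6)(1 2 5)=[10, 2, 5, 3, 4, 1, 0, 7, 8, 9, 6]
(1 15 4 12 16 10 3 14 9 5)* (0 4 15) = [4, 0, 2, 14, 12, 1, 6, 7, 8, 5, 3, 11, 16, 13, 9, 15, 10] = (0 4 12 16 10 3 14 9 5 1)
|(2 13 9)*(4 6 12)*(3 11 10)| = 3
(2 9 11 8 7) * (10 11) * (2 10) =(2 9)(7 10 11 8) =[0, 1, 9, 3, 4, 5, 6, 10, 7, 2, 11, 8]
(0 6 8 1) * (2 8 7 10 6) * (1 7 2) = [1, 0, 8, 3, 4, 5, 2, 10, 7, 9, 6] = (0 1)(2 8 7 10 6)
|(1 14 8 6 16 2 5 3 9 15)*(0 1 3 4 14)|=42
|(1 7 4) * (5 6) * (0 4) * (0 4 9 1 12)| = |(0 9 1 7 4 12)(5 6)| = 6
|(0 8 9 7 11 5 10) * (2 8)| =8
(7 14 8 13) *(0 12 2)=[12, 1, 0, 3, 4, 5, 6, 14, 13, 9, 10, 11, 2, 7, 8]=(0 12 2)(7 14 8 13)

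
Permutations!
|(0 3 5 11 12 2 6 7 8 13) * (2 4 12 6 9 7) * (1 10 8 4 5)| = |(0 3 1 10 8 13)(2 9 7 4 12 5 11 6)| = 24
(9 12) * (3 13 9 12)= (3 13 9)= [0, 1, 2, 13, 4, 5, 6, 7, 8, 3, 10, 11, 12, 9]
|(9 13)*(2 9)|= 3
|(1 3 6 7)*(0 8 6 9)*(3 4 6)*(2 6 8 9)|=14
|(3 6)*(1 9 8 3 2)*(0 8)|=|(0 8 3 6 2 1 9)|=7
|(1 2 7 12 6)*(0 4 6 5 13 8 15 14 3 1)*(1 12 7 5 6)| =12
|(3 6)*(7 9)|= |(3 6)(7 9)|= 2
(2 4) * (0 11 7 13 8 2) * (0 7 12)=[11, 1, 4, 3, 7, 5, 6, 13, 2, 9, 10, 12, 0, 8]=(0 11 12)(2 4 7 13 8)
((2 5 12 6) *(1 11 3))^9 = (2 5 12 6)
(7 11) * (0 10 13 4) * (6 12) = (0 10 13 4)(6 12)(7 11) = [10, 1, 2, 3, 0, 5, 12, 11, 8, 9, 13, 7, 6, 4]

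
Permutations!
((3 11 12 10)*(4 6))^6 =(3 12)(10 11)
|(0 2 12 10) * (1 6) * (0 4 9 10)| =|(0 2 12)(1 6)(4 9 10)| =6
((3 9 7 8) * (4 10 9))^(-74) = ((3 4 10 9 7 8))^(-74) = (3 7 10)(4 8 9)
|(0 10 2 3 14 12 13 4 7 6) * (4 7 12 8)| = |(0 10 2 3 14 8 4 12 13 7 6)| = 11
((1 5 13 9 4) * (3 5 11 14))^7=(1 4 9 13 5 3 14 11)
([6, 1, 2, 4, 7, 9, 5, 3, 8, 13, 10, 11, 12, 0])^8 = (0 9 6 13 5)(3 7 4)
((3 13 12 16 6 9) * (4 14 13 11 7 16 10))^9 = (3 16)(4 10 12 13 14)(6 11)(7 9)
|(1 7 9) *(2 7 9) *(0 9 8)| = |(0 9 1 8)(2 7)| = 4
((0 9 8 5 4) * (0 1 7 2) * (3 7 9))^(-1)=((0 3 7 2)(1 9 8 5 4))^(-1)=(0 2 7 3)(1 4 5 8 9)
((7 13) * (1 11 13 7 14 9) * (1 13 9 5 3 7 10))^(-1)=((1 11 9 13 14 5 3 7 10))^(-1)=(1 10 7 3 5 14 13 9 11)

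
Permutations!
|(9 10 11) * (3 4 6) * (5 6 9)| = 7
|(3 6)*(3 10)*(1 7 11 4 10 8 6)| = |(1 7 11 4 10 3)(6 8)| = 6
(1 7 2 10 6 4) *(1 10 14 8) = (1 7 2 14 8)(4 10 6) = [0, 7, 14, 3, 10, 5, 4, 2, 1, 9, 6, 11, 12, 13, 8]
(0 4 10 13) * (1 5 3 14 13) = (0 4 10 1 5 3 14 13) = [4, 5, 2, 14, 10, 3, 6, 7, 8, 9, 1, 11, 12, 0, 13]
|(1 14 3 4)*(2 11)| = |(1 14 3 4)(2 11)| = 4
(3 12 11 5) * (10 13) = (3 12 11 5)(10 13) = [0, 1, 2, 12, 4, 3, 6, 7, 8, 9, 13, 5, 11, 10]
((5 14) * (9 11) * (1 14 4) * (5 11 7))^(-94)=((1 14 11 9 7 5 4))^(-94)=(1 7 14 5 11 4 9)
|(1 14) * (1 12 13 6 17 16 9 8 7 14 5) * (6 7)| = |(1 5)(6 17 16 9 8)(7 14 12 13)| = 20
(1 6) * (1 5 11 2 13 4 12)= (1 6 5 11 2 13 4 12)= [0, 6, 13, 3, 12, 11, 5, 7, 8, 9, 10, 2, 1, 4]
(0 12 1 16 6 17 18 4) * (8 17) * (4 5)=(0 12 1 16 6 8 17 18 5 4)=[12, 16, 2, 3, 0, 4, 8, 7, 17, 9, 10, 11, 1, 13, 14, 15, 6, 18, 5]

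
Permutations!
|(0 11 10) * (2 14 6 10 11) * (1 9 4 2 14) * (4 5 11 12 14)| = |(0 4 2 1 9 5 11 12 14 6 10)| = 11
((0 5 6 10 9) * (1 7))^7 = (0 6 9 5 10)(1 7)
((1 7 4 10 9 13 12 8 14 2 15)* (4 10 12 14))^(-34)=((1 7 10 9 13 14 2 15)(4 12 8))^(-34)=(1 2 13 10)(4 8 12)(7 15 14 9)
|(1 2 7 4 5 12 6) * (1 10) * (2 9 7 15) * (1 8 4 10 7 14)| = |(1 9 14)(2 15)(4 5 12 6 7 10 8)| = 42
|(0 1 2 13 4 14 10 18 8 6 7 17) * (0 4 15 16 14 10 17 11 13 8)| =15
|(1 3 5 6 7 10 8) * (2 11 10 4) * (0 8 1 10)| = 11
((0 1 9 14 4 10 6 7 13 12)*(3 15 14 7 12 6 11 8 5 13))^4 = (0 3 10 13 1 15 11 6 9 14 8 12 7 4 5)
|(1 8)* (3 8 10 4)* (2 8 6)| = |(1 10 4 3 6 2 8)| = 7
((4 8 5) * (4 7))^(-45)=(4 7 5 8)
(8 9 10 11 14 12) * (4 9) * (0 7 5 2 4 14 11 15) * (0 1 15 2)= [7, 15, 4, 3, 9, 0, 6, 5, 14, 10, 2, 11, 8, 13, 12, 1]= (0 7 5)(1 15)(2 4 9 10)(8 14 12)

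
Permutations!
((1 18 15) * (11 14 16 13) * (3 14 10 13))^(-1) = ((1 18 15)(3 14 16)(10 13 11))^(-1) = (1 15 18)(3 16 14)(10 11 13)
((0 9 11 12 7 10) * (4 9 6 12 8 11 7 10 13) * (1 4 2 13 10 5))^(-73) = ((0 6 12 5 1 4 9 7 10)(2 13)(8 11))^(-73) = (0 10 7 9 4 1 5 12 6)(2 13)(8 11)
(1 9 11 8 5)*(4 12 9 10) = [0, 10, 2, 3, 12, 1, 6, 7, 5, 11, 4, 8, 9] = (1 10 4 12 9 11 8 5)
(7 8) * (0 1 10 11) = (0 1 10 11)(7 8) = [1, 10, 2, 3, 4, 5, 6, 8, 7, 9, 11, 0]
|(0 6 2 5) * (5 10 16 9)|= 7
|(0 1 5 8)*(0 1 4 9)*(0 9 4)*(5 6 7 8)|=4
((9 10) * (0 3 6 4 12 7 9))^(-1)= (0 10 9 7 12 4 6 3)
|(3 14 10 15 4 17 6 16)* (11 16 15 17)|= |(3 14 10 17 6 15 4 11 16)|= 9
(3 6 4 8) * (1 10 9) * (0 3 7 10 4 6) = (0 3)(1 4 8 7 10 9) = [3, 4, 2, 0, 8, 5, 6, 10, 7, 1, 9]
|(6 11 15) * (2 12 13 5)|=12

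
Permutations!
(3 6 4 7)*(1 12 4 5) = (1 12 4 7 3 6 5) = [0, 12, 2, 6, 7, 1, 5, 3, 8, 9, 10, 11, 4]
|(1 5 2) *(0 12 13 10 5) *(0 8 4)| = 9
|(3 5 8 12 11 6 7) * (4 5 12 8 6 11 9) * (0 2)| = 14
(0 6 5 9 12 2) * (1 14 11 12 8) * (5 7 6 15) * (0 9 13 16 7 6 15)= (1 14 11 12 2 9 8)(5 13 16 7 15)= [0, 14, 9, 3, 4, 13, 6, 15, 1, 8, 10, 12, 2, 16, 11, 5, 7]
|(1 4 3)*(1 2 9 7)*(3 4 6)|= 6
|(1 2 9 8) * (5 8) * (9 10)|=6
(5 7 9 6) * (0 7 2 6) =[7, 1, 6, 3, 4, 2, 5, 9, 8, 0] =(0 7 9)(2 6 5)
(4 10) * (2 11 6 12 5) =(2 11 6 12 5)(4 10) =[0, 1, 11, 3, 10, 2, 12, 7, 8, 9, 4, 6, 5]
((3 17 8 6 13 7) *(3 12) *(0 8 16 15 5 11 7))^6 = (0 6)(3 7 5 16)(8 13)(11 15 17 12)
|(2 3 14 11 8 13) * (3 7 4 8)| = 15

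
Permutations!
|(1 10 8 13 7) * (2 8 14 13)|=|(1 10 14 13 7)(2 8)|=10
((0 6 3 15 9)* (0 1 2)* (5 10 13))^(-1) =(0 2 1 9 15 3 6)(5 13 10)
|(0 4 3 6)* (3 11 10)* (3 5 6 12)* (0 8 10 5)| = |(0 4 11 5 6 8 10)(3 12)| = 14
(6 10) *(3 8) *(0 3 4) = (0 3 8 4)(6 10) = [3, 1, 2, 8, 0, 5, 10, 7, 4, 9, 6]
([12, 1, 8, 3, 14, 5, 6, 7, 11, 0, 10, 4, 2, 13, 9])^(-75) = [4, 1, 9, 3, 2, 5, 6, 7, 0, 11, 10, 12, 14, 13, 8]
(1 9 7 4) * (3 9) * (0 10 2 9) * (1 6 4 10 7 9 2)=(0 7 10 1 3)(4 6)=[7, 3, 2, 0, 6, 5, 4, 10, 8, 9, 1]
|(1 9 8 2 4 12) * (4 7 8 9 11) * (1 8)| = 7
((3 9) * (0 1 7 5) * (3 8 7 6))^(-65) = (0 5 7 8 9 3 6 1)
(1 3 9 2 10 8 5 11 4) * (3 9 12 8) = (1 9 2 10 3 12 8 5 11 4) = [0, 9, 10, 12, 1, 11, 6, 7, 5, 2, 3, 4, 8]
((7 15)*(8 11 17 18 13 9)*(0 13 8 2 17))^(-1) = (0 11 8 18 17 2 9 13)(7 15)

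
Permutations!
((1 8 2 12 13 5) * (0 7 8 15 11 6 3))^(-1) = (0 3 6 11 15 1 5 13 12 2 8 7)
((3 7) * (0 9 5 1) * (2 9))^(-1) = (0 1 5 9 2)(3 7)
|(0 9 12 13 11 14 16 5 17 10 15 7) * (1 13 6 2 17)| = 18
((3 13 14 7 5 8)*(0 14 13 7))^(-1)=((0 14)(3 7 5 8))^(-1)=(0 14)(3 8 5 7)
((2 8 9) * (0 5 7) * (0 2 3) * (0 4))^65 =(0 5 7 2 8 9 3 4)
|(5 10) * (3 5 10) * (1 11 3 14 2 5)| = |(1 11 3)(2 5 14)| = 3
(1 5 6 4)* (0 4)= (0 4 1 5 6)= [4, 5, 2, 3, 1, 6, 0]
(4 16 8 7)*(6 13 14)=(4 16 8 7)(6 13 14)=[0, 1, 2, 3, 16, 5, 13, 4, 7, 9, 10, 11, 12, 14, 6, 15, 8]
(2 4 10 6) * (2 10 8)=(2 4 8)(6 10)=[0, 1, 4, 3, 8, 5, 10, 7, 2, 9, 6]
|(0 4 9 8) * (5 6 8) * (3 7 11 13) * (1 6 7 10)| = |(0 4 9 5 7 11 13 3 10 1 6 8)| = 12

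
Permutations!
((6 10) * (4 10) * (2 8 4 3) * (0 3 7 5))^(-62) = ((0 3 2 8 4 10 6 7 5))^(-62) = (0 3 2 8 4 10 6 7 5)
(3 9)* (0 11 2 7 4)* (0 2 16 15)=(0 11 16 15)(2 7 4)(3 9)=[11, 1, 7, 9, 2, 5, 6, 4, 8, 3, 10, 16, 12, 13, 14, 0, 15]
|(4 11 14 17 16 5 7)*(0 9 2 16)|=|(0 9 2 16 5 7 4 11 14 17)|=10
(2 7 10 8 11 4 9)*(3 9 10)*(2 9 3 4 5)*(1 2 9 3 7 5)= [0, 2, 5, 7, 10, 9, 6, 4, 11, 3, 8, 1]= (1 2 5 9 3 7 4 10 8 11)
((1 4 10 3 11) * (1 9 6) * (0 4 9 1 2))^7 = (0 6 1 3 4 2 9 11 10)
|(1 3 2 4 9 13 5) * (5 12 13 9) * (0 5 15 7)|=8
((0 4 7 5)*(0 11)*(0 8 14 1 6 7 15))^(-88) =((0 4 15)(1 6 7 5 11 8 14))^(-88) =(0 15 4)(1 5 14 7 8 6 11)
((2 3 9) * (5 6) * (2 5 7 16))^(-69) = ((2 3 9 5 6 7 16))^(-69) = (2 3 9 5 6 7 16)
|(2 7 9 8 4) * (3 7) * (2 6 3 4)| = 7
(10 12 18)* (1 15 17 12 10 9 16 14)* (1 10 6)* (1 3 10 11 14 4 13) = (1 15 17 12 18 9 16 4 13)(3 10 6)(11 14) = [0, 15, 2, 10, 13, 5, 3, 7, 8, 16, 6, 14, 18, 1, 11, 17, 4, 12, 9]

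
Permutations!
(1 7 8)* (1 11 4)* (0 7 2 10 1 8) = (0 7)(1 2 10)(4 8 11) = [7, 2, 10, 3, 8, 5, 6, 0, 11, 9, 1, 4]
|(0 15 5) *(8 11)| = 6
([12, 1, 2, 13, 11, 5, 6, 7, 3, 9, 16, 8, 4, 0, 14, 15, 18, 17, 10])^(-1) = [13, 1, 2, 8, 12, 5, 6, 7, 11, 9, 18, 4, 0, 3, 14, 15, 10, 17, 16]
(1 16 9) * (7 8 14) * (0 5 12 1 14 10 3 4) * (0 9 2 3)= [5, 16, 3, 4, 9, 12, 6, 8, 10, 14, 0, 11, 1, 13, 7, 15, 2]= (0 5 12 1 16 2 3 4 9 14 7 8 10)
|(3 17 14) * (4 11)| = 6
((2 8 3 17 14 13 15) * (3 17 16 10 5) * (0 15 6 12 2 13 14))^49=(0 15 13 6 12 2 8 17)(3 16 10 5)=((0 15 13 6 12 2 8 17)(3 16 10 5))^49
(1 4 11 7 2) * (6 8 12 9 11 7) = (1 4 7 2)(6 8 12 9 11) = [0, 4, 1, 3, 7, 5, 8, 2, 12, 11, 10, 6, 9]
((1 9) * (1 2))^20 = (1 2 9)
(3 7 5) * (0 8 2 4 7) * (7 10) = (0 8 2 4 10 7 5 3) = [8, 1, 4, 0, 10, 3, 6, 5, 2, 9, 7]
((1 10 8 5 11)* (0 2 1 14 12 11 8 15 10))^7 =((0 2 1)(5 8)(10 15)(11 14 12))^7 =(0 2 1)(5 8)(10 15)(11 14 12)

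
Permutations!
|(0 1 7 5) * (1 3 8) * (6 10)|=|(0 3 8 1 7 5)(6 10)|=6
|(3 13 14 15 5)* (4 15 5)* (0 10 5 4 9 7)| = |(0 10 5 3 13 14 4 15 9 7)| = 10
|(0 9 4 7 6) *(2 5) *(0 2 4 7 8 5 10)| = |(0 9 7 6 2 10)(4 8 5)| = 6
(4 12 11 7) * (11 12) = (12)(4 11 7) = [0, 1, 2, 3, 11, 5, 6, 4, 8, 9, 10, 7, 12]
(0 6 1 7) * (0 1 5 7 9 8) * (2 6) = (0 2 6 5 7 1 9 8) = [2, 9, 6, 3, 4, 7, 5, 1, 0, 8]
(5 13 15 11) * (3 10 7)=(3 10 7)(5 13 15 11)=[0, 1, 2, 10, 4, 13, 6, 3, 8, 9, 7, 5, 12, 15, 14, 11]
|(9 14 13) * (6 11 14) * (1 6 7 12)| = 8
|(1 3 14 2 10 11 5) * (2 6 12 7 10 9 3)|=11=|(1 2 9 3 14 6 12 7 10 11 5)|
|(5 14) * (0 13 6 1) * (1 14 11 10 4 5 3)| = |(0 13 6 14 3 1)(4 5 11 10)| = 12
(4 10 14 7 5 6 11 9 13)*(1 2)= (1 2)(4 10 14 7 5 6 11 9 13)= [0, 2, 1, 3, 10, 6, 11, 5, 8, 13, 14, 9, 12, 4, 7]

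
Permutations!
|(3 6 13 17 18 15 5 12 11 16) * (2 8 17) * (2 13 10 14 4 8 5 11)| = 33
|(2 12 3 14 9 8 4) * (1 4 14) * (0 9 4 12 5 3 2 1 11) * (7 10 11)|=13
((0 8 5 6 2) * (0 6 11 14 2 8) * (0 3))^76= (2 11 8)(5 6 14)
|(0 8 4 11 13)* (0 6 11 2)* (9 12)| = |(0 8 4 2)(6 11 13)(9 12)| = 12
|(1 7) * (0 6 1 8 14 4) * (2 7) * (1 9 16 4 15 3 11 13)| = 45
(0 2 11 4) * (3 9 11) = (0 2 3 9 11 4) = [2, 1, 3, 9, 0, 5, 6, 7, 8, 11, 10, 4]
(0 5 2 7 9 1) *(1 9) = (9)(0 5 2 7 1) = [5, 0, 7, 3, 4, 2, 6, 1, 8, 9]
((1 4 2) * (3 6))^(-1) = ((1 4 2)(3 6))^(-1) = (1 2 4)(3 6)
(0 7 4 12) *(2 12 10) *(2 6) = (0 7 4 10 6 2 12) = [7, 1, 12, 3, 10, 5, 2, 4, 8, 9, 6, 11, 0]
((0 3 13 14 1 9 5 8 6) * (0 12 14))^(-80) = (0 3 13)(1 6 9 12 5 14 8)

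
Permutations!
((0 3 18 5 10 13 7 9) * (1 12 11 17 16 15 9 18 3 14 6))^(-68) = (0 6 12 17 15)(1 11 16 9 14)(5 13 18 10 7)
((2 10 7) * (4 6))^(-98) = ((2 10 7)(4 6))^(-98) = (2 10 7)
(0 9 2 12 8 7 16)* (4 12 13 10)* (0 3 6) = (0 9 2 13 10 4 12 8 7 16 3 6) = [9, 1, 13, 6, 12, 5, 0, 16, 7, 2, 4, 11, 8, 10, 14, 15, 3]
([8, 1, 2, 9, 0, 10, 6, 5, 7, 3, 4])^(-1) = (0 4 10 5 7 8)(3 9)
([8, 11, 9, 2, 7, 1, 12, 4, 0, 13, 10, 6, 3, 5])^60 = [0, 9, 6, 11, 4, 2, 5, 7, 8, 12, 10, 13, 1, 3]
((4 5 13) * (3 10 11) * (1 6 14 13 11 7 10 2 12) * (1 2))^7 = ((1 6 14 13 4 5 11 3)(2 12)(7 10))^7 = (1 3 11 5 4 13 14 6)(2 12)(7 10)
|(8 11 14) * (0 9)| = 6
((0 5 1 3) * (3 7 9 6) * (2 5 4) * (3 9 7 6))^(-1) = (0 3 9 6 1 5 2 4)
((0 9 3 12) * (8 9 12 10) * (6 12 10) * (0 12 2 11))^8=(12)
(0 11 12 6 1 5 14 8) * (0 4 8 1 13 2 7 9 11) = (1 5 14)(2 7 9 11 12 6 13)(4 8) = [0, 5, 7, 3, 8, 14, 13, 9, 4, 11, 10, 12, 6, 2, 1]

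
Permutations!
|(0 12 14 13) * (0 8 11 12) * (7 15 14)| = |(7 15 14 13 8 11 12)| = 7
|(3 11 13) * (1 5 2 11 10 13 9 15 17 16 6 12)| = 30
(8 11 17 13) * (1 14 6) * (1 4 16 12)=(1 14 6 4 16 12)(8 11 17 13)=[0, 14, 2, 3, 16, 5, 4, 7, 11, 9, 10, 17, 1, 8, 6, 15, 12, 13]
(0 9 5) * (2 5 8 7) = (0 9 8 7 2 5) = [9, 1, 5, 3, 4, 0, 6, 2, 7, 8]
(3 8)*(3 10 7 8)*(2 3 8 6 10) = [0, 1, 3, 8, 4, 5, 10, 6, 2, 9, 7] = (2 3 8)(6 10 7)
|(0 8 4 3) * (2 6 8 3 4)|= 6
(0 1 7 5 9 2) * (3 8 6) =[1, 7, 0, 8, 4, 9, 3, 5, 6, 2] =(0 1 7 5 9 2)(3 8 6)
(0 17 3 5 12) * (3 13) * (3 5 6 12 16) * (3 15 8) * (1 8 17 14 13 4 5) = (0 14 13 1 8 3 6 12)(4 5 16 15 17) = [14, 8, 2, 6, 5, 16, 12, 7, 3, 9, 10, 11, 0, 1, 13, 17, 15, 4]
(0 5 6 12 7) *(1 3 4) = [5, 3, 2, 4, 1, 6, 12, 0, 8, 9, 10, 11, 7] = (0 5 6 12 7)(1 3 4)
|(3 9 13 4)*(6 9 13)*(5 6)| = |(3 13 4)(5 6 9)| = 3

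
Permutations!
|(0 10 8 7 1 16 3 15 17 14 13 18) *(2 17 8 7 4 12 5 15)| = 55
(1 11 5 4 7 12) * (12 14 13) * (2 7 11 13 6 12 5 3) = [0, 13, 7, 2, 11, 4, 12, 14, 8, 9, 10, 3, 1, 5, 6] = (1 13 5 4 11 3 2 7 14 6 12)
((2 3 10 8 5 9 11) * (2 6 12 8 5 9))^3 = ((2 3 10 5)(6 12 8 9 11))^3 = (2 5 10 3)(6 9 12 11 8)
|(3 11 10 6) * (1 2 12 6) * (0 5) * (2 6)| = |(0 5)(1 6 3 11 10)(2 12)| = 10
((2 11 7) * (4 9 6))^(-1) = ((2 11 7)(4 9 6))^(-1) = (2 7 11)(4 6 9)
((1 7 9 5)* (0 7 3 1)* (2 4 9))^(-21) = ((0 7 2 4 9 5)(1 3))^(-21) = (0 4)(1 3)(2 5)(7 9)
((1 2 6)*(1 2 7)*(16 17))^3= (1 7)(2 6)(16 17)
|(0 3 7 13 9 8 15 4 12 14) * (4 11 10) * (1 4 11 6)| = |(0 3 7 13 9 8 15 6 1 4 12 14)(10 11)| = 12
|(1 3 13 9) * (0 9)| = |(0 9 1 3 13)| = 5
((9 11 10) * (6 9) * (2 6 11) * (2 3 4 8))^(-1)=(2 8 4 3 9 6)(10 11)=((2 6 9 3 4 8)(10 11))^(-1)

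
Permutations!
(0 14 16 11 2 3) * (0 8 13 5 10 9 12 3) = [14, 1, 0, 8, 4, 10, 6, 7, 13, 12, 9, 2, 3, 5, 16, 15, 11] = (0 14 16 11 2)(3 8 13 5 10 9 12)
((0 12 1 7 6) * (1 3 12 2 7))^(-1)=(0 6 7 2)(3 12)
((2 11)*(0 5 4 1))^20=((0 5 4 1)(2 11))^20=(11)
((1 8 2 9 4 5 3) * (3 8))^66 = ((1 3)(2 9 4 5 8))^66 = (2 9 4 5 8)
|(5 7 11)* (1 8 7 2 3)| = |(1 8 7 11 5 2 3)| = 7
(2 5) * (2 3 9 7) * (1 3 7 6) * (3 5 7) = [0, 5, 7, 9, 4, 3, 1, 2, 8, 6] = (1 5 3 9 6)(2 7)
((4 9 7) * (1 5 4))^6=(1 5 4 9 7)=((1 5 4 9 7))^6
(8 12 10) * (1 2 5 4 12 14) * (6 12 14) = (1 2 5 4 14)(6 12 10 8) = [0, 2, 5, 3, 14, 4, 12, 7, 6, 9, 8, 11, 10, 13, 1]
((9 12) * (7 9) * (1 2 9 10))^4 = ((1 2 9 12 7 10))^4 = (1 7 9)(2 10 12)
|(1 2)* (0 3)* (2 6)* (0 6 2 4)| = |(0 3 6 4)(1 2)| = 4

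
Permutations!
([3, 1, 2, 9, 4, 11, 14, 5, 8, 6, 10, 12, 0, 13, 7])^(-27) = (14)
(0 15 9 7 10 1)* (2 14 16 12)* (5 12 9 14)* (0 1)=(0 15 14 16 9 7 10)(2 5 12)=[15, 1, 5, 3, 4, 12, 6, 10, 8, 7, 0, 11, 2, 13, 16, 14, 9]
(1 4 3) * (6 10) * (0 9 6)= (0 9 6 10)(1 4 3)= [9, 4, 2, 1, 3, 5, 10, 7, 8, 6, 0]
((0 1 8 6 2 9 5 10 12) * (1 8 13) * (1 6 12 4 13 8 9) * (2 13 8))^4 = (13)(0 4 9 8 5 12 10)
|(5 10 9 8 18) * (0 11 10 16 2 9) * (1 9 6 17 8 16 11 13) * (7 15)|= 26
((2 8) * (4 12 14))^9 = ((2 8)(4 12 14))^9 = (14)(2 8)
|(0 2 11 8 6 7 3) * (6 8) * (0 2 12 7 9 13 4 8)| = 11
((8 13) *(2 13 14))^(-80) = (14)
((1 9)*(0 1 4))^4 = ((0 1 9 4))^4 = (9)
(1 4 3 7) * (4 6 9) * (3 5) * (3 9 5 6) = [0, 3, 2, 7, 6, 9, 5, 1, 8, 4] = (1 3 7)(4 6 5 9)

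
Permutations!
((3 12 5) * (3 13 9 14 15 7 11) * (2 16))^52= ((2 16)(3 12 5 13 9 14 15 7 11))^52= (16)(3 7 14 13 12 11 15 9 5)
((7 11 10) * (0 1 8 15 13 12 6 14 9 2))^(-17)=((0 1 8 15 13 12 6 14 9 2)(7 11 10))^(-17)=(0 15 6 2 8 12 9 1 13 14)(7 11 10)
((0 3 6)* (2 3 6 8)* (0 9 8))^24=((0 6 9 8 2 3))^24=(9)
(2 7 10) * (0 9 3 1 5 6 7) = [9, 5, 0, 1, 4, 6, 7, 10, 8, 3, 2] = (0 9 3 1 5 6 7 10 2)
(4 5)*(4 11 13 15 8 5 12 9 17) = [0, 1, 2, 3, 12, 11, 6, 7, 5, 17, 10, 13, 9, 15, 14, 8, 16, 4] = (4 12 9 17)(5 11 13 15 8)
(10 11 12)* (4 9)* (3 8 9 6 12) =[0, 1, 2, 8, 6, 5, 12, 7, 9, 4, 11, 3, 10] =(3 8 9 4 6 12 10 11)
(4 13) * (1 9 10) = [0, 9, 2, 3, 13, 5, 6, 7, 8, 10, 1, 11, 12, 4] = (1 9 10)(4 13)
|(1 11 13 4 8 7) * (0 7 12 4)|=15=|(0 7 1 11 13)(4 8 12)|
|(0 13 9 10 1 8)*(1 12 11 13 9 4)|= 9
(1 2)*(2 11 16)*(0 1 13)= (0 1 11 16 2 13)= [1, 11, 13, 3, 4, 5, 6, 7, 8, 9, 10, 16, 12, 0, 14, 15, 2]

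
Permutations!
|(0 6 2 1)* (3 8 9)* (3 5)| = |(0 6 2 1)(3 8 9 5)| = 4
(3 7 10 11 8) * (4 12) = (3 7 10 11 8)(4 12) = [0, 1, 2, 7, 12, 5, 6, 10, 3, 9, 11, 8, 4]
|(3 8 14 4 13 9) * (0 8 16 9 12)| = 6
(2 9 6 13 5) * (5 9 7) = [0, 1, 7, 3, 4, 2, 13, 5, 8, 6, 10, 11, 12, 9] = (2 7 5)(6 13 9)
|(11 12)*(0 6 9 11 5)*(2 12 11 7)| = 7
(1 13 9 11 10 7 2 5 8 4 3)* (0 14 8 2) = (0 14 8 4 3 1 13 9 11 10 7)(2 5) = [14, 13, 5, 1, 3, 2, 6, 0, 4, 11, 7, 10, 12, 9, 8]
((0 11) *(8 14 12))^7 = ((0 11)(8 14 12))^7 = (0 11)(8 14 12)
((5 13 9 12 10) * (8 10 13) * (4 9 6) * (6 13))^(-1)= (13)(4 6 12 9)(5 10 8)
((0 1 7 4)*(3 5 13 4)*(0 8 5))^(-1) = (0 3 7 1)(4 13 5 8)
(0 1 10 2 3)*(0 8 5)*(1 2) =[2, 10, 3, 8, 4, 0, 6, 7, 5, 9, 1] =(0 2 3 8 5)(1 10)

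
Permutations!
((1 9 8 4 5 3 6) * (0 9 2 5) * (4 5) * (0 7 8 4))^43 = (0 7 3 2 4 5 1 9 8 6)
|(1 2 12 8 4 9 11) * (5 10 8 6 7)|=11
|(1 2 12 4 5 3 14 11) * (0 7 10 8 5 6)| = |(0 7 10 8 5 3 14 11 1 2 12 4 6)| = 13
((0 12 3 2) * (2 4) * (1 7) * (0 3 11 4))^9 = ((0 12 11 4 2 3)(1 7))^9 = (0 4)(1 7)(2 12)(3 11)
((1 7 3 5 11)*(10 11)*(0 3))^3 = ((0 3 5 10 11 1 7))^3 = (0 10 7 5 1 3 11)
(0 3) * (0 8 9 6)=(0 3 8 9 6)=[3, 1, 2, 8, 4, 5, 0, 7, 9, 6]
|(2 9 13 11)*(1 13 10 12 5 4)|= 9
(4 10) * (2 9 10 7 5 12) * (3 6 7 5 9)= (2 3 6 7 9 10 4 5 12)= [0, 1, 3, 6, 5, 12, 7, 9, 8, 10, 4, 11, 2]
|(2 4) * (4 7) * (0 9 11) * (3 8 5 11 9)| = 15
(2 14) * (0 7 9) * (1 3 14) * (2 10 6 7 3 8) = (0 3 14 10 6 7 9)(1 8 2) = [3, 8, 1, 14, 4, 5, 7, 9, 2, 0, 6, 11, 12, 13, 10]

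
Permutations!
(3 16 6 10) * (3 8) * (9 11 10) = [0, 1, 2, 16, 4, 5, 9, 7, 3, 11, 8, 10, 12, 13, 14, 15, 6] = (3 16 6 9 11 10 8)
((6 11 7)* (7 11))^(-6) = (11)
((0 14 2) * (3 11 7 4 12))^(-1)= (0 2 14)(3 12 4 7 11)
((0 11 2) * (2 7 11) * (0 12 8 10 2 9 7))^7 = ((0 9 7 11)(2 12 8 10))^7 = (0 11 7 9)(2 10 8 12)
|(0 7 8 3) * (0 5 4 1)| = 7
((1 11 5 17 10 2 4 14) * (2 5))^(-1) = (1 14 4 2 11)(5 10 17)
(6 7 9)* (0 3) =(0 3)(6 7 9) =[3, 1, 2, 0, 4, 5, 7, 9, 8, 6]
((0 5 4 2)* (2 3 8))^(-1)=(0 2 8 3 4 5)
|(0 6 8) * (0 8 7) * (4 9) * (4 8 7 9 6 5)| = |(0 5 4 6 9 8 7)| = 7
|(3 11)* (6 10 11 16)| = |(3 16 6 10 11)| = 5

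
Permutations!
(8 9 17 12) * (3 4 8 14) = (3 4 8 9 17 12 14) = [0, 1, 2, 4, 8, 5, 6, 7, 9, 17, 10, 11, 14, 13, 3, 15, 16, 12]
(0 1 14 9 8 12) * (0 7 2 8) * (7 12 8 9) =(0 1 14 7 2 9) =[1, 14, 9, 3, 4, 5, 6, 2, 8, 0, 10, 11, 12, 13, 7]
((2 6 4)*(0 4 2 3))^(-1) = (0 3 4)(2 6)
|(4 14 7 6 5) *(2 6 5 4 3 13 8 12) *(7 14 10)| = |(14)(2 6 4 10 7 5 3 13 8 12)| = 10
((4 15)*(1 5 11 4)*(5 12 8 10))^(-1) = (1 15 4 11 5 10 8 12)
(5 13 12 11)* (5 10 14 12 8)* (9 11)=(5 13 8)(9 11 10 14 12)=[0, 1, 2, 3, 4, 13, 6, 7, 5, 11, 14, 10, 9, 8, 12]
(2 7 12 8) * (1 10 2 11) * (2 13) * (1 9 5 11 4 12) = (1 10 13 2 7)(4 12 8)(5 11 9) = [0, 10, 7, 3, 12, 11, 6, 1, 4, 5, 13, 9, 8, 2]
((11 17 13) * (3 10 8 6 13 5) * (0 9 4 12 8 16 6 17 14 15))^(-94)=(0 13 3 12 15 6 5 4 14 16 17 9 11 10 8)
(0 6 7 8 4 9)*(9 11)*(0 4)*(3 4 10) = [6, 1, 2, 4, 11, 5, 7, 8, 0, 10, 3, 9] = (0 6 7 8)(3 4 11 9 10)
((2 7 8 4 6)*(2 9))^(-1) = ((2 7 8 4 6 9))^(-1) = (2 9 6 4 8 7)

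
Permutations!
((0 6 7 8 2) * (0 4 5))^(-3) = (0 2 6 4 7 5 8)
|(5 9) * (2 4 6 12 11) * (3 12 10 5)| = |(2 4 6 10 5 9 3 12 11)| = 9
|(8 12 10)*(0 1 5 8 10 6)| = 6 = |(0 1 5 8 12 6)|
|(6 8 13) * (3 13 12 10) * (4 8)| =|(3 13 6 4 8 12 10)| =7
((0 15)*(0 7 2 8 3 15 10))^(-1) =(0 10)(2 7 15 3 8)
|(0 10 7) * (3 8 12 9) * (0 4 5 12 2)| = |(0 10 7 4 5 12 9 3 8 2)| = 10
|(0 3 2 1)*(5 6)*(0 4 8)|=|(0 3 2 1 4 8)(5 6)|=6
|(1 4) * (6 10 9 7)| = 4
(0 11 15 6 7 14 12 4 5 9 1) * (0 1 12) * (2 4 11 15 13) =(0 15 6 7 14)(2 4 5 9 12 11 13) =[15, 1, 4, 3, 5, 9, 7, 14, 8, 12, 10, 13, 11, 2, 0, 6]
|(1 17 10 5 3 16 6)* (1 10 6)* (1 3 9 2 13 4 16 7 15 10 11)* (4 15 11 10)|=14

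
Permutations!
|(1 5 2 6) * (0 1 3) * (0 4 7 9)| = 9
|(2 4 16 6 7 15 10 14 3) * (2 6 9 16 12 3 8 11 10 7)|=|(2 4 12 3 6)(7 15)(8 11 10 14)(9 16)|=20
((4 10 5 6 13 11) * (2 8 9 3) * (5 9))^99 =((2 8 5 6 13 11 4 10 9 3))^99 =(2 3 9 10 4 11 13 6 5 8)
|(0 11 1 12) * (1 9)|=5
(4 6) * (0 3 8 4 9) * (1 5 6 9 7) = (0 3 8 4 9)(1 5 6 7) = [3, 5, 2, 8, 9, 6, 7, 1, 4, 0]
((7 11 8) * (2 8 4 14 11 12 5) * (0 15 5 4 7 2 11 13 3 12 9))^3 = ((0 15 5 11 7 9)(2 8)(3 12 4 14 13))^3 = (0 11)(2 8)(3 14 12 13 4)(5 9)(7 15)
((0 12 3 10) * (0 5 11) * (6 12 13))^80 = ((0 13 6 12 3 10 5 11))^80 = (13)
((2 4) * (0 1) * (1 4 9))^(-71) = (0 1 9 2 4)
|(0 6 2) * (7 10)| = 6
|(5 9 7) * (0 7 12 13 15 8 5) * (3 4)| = 6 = |(0 7)(3 4)(5 9 12 13 15 8)|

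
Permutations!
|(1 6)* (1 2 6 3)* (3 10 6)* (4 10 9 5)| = 8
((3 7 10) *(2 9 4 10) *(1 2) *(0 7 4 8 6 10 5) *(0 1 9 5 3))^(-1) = (0 10 6 8 9 7)(1 5 2)(3 4)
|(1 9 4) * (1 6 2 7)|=6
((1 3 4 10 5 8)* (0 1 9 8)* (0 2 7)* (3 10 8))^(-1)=(0 7 2 5 10 1)(3 9 8 4)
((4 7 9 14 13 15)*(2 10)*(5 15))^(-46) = (4 14 15 9 5 7 13)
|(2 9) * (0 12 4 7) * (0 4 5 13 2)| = |(0 12 5 13 2 9)(4 7)| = 6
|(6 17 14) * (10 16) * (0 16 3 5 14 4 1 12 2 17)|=35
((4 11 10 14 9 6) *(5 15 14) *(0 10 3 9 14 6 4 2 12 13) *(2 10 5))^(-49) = (0 13 12 2 10 6 15 5)(3 11 4 9)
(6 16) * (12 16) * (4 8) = [0, 1, 2, 3, 8, 5, 12, 7, 4, 9, 10, 11, 16, 13, 14, 15, 6] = (4 8)(6 12 16)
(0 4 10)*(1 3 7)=(0 4 10)(1 3 7)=[4, 3, 2, 7, 10, 5, 6, 1, 8, 9, 0]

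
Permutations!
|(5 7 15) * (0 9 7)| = |(0 9 7 15 5)| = 5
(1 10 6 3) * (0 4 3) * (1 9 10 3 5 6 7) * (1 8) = (0 4 5 6)(1 3 9 10 7 8) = [4, 3, 2, 9, 5, 6, 0, 8, 1, 10, 7]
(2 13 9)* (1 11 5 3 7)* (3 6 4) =[0, 11, 13, 7, 3, 6, 4, 1, 8, 2, 10, 5, 12, 9] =(1 11 5 6 4 3 7)(2 13 9)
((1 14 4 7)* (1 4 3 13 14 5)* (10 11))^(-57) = ((1 5)(3 13 14)(4 7)(10 11))^(-57) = (14)(1 5)(4 7)(10 11)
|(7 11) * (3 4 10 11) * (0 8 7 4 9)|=15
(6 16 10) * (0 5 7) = (0 5 7)(6 16 10) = [5, 1, 2, 3, 4, 7, 16, 0, 8, 9, 6, 11, 12, 13, 14, 15, 10]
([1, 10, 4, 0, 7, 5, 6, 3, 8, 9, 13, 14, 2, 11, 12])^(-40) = (0 11 4 1 14 7 10 12 3 13 2)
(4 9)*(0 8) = [8, 1, 2, 3, 9, 5, 6, 7, 0, 4] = (0 8)(4 9)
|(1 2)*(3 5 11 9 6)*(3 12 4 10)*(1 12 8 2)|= 10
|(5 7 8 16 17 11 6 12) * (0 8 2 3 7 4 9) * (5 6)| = 24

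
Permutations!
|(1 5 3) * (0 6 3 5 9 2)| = |(0 6 3 1 9 2)| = 6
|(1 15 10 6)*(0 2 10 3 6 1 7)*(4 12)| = 8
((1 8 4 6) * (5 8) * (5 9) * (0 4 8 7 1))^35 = (0 6 4)(1 7 5 9)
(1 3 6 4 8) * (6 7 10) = [0, 3, 2, 7, 8, 5, 4, 10, 1, 9, 6] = (1 3 7 10 6 4 8)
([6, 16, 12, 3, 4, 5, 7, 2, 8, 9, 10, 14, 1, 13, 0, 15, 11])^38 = (0 7 12 16 14 6 2 1 11)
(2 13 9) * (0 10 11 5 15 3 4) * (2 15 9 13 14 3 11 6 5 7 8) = (0 10 6 5 9 15 11 7 8 2 14 3 4) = [10, 1, 14, 4, 0, 9, 5, 8, 2, 15, 6, 7, 12, 13, 3, 11]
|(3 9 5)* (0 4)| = 6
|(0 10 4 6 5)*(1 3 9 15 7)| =5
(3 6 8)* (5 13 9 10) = (3 6 8)(5 13 9 10) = [0, 1, 2, 6, 4, 13, 8, 7, 3, 10, 5, 11, 12, 9]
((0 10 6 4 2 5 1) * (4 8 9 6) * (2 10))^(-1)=(0 1 5 2)(4 10)(6 9 8)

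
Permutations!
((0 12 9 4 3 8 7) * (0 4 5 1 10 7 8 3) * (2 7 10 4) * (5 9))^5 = (12)(2 7)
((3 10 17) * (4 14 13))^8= (3 17 10)(4 13 14)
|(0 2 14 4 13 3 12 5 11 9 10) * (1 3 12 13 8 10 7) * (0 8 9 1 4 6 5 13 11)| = 30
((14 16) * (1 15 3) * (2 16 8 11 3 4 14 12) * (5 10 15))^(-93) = (16)(1 8 15)(3 14 10)(4 5 11) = ((1 5 10 15 4 14 8 11 3)(2 16 12))^(-93)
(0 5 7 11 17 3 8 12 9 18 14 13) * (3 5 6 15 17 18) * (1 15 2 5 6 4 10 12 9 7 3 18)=(0 4 10 12 7 11 1 15 17 6 2 5 3 8 9 18 14 13)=[4, 15, 5, 8, 10, 3, 2, 11, 9, 18, 12, 1, 7, 0, 13, 17, 16, 6, 14]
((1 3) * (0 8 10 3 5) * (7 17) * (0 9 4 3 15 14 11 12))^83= ((0 8 10 15 14 11 12)(1 5 9 4 3)(7 17))^83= (0 12 11 14 15 10 8)(1 4 5 3 9)(7 17)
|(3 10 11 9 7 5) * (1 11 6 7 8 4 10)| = |(1 11 9 8 4 10 6 7 5 3)| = 10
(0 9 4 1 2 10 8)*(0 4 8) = (0 9 8 4 1 2 10) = [9, 2, 10, 3, 1, 5, 6, 7, 4, 8, 0]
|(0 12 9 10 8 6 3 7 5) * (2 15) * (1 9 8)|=42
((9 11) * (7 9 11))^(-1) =(11)(7 9)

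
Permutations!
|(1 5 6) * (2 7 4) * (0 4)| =12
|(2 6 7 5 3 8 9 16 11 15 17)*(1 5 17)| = |(1 5 3 8 9 16 11 15)(2 6 7 17)| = 8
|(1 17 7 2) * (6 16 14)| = |(1 17 7 2)(6 16 14)| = 12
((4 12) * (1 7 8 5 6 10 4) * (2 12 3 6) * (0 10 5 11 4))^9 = (0 10)(1 12 2 5 6 3 4 11 8 7)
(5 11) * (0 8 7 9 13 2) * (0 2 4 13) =[8, 1, 2, 3, 13, 11, 6, 9, 7, 0, 10, 5, 12, 4] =(0 8 7 9)(4 13)(5 11)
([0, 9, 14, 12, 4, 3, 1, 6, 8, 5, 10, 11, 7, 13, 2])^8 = (14)(1 9 5 3 12 7 6)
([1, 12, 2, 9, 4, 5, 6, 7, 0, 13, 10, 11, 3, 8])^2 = (0 12 9 8 1 3 13)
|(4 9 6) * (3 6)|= 4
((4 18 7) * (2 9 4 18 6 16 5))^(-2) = (18)(2 16 4)(5 6 9)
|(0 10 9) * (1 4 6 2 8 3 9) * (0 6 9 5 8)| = |(0 10 1 4 9 6 2)(3 5 8)| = 21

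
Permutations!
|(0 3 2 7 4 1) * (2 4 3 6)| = 7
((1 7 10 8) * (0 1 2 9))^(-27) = ((0 1 7 10 8 2 9))^(-27) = (0 1 7 10 8 2 9)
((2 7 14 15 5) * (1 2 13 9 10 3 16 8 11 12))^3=((1 2 7 14 15 5 13 9 10 3 16 8 11 12))^3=(1 14 13 3 11 2 15 9 16 12 7 5 10 8)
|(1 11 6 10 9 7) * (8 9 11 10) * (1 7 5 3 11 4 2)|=12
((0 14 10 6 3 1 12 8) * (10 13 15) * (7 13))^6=(0 6 14 3 7 1 13 12 15 8 10)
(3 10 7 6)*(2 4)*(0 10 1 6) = [10, 6, 4, 1, 2, 5, 3, 0, 8, 9, 7] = (0 10 7)(1 6 3)(2 4)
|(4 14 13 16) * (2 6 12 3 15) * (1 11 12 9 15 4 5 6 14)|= |(1 11 12 3 4)(2 14 13 16 5 6 9 15)|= 40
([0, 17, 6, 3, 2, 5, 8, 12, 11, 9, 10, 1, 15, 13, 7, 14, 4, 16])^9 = (1 17 16 4 2 6 8 11)(7 12 15 14)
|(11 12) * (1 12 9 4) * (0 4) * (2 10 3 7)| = 12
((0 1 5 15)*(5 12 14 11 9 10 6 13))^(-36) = ((0 1 12 14 11 9 10 6 13 5 15))^(-36) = (0 13 9 12 15 6 11 1 5 10 14)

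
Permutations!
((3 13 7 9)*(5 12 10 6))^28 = (13)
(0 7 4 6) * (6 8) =(0 7 4 8 6) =[7, 1, 2, 3, 8, 5, 0, 4, 6]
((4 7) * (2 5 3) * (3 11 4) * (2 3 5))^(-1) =(4 11 5 7)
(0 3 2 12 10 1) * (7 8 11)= (0 3 2 12 10 1)(7 8 11)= [3, 0, 12, 2, 4, 5, 6, 8, 11, 9, 1, 7, 10]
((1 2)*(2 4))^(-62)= (1 4 2)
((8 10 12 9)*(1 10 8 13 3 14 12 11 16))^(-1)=((1 10 11 16)(3 14 12 9 13))^(-1)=(1 16 11 10)(3 13 9 12 14)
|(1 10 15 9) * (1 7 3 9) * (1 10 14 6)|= |(1 14 6)(3 9 7)(10 15)|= 6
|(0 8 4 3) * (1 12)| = |(0 8 4 3)(1 12)| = 4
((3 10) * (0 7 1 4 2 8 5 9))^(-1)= (0 9 5 8 2 4 1 7)(3 10)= ((0 7 1 4 2 8 5 9)(3 10))^(-1)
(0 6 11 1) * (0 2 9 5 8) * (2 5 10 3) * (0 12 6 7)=[7, 5, 9, 2, 4, 8, 11, 0, 12, 10, 3, 1, 6]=(0 7)(1 5 8 12 6 11)(2 9 10 3)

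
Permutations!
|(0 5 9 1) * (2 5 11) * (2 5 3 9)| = |(0 11 5 2 3 9 1)| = 7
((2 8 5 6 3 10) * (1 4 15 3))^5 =(1 2 4 8 15 5 3 6 10) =((1 4 15 3 10 2 8 5 6))^5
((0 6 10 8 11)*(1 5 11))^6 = ((0 6 10 8 1 5 11))^6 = (0 11 5 1 8 10 6)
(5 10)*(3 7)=(3 7)(5 10)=[0, 1, 2, 7, 4, 10, 6, 3, 8, 9, 5]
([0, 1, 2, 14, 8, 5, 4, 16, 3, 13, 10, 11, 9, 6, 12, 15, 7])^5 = [0, 1, 2, 6, 9, 5, 12, 16, 13, 3, 10, 11, 8, 14, 4, 15, 7]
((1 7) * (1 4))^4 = (1 7 4)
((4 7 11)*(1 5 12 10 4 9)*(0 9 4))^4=((0 9 1 5 12 10)(4 7 11))^4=(0 12 1)(4 7 11)(5 9 10)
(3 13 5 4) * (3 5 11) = (3 13 11)(4 5) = [0, 1, 2, 13, 5, 4, 6, 7, 8, 9, 10, 3, 12, 11]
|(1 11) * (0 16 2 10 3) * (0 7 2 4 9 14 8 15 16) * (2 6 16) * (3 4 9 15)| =28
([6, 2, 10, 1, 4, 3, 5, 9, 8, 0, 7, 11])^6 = (11)(0 10 3)(1 6 7)(2 5 9)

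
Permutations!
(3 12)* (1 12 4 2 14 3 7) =(1 12 7)(2 14 3 4) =[0, 12, 14, 4, 2, 5, 6, 1, 8, 9, 10, 11, 7, 13, 3]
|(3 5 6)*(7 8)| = 6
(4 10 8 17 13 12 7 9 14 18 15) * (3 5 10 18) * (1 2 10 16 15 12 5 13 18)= (1 2 10 8 17 18 12 7 9 14 3 13 5 16 15 4)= [0, 2, 10, 13, 1, 16, 6, 9, 17, 14, 8, 11, 7, 5, 3, 4, 15, 18, 12]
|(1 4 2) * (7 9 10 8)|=12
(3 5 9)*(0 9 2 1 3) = (0 9)(1 3 5 2) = [9, 3, 1, 5, 4, 2, 6, 7, 8, 0]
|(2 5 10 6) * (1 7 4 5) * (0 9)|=14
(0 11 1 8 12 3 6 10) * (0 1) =[11, 8, 2, 6, 4, 5, 10, 7, 12, 9, 1, 0, 3] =(0 11)(1 8 12 3 6 10)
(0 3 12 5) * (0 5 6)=(0 3 12 6)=[3, 1, 2, 12, 4, 5, 0, 7, 8, 9, 10, 11, 6]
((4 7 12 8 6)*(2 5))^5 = (12)(2 5)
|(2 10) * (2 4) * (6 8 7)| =3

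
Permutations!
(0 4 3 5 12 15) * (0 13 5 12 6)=[4, 1, 2, 12, 3, 6, 0, 7, 8, 9, 10, 11, 15, 5, 14, 13]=(0 4 3 12 15 13 5 6)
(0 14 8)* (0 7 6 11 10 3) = [14, 1, 2, 0, 4, 5, 11, 6, 7, 9, 3, 10, 12, 13, 8] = (0 14 8 7 6 11 10 3)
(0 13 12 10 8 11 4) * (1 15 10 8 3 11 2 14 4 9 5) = [13, 15, 14, 11, 0, 1, 6, 7, 2, 5, 3, 9, 8, 12, 4, 10] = (0 13 12 8 2 14 4)(1 15 10 3 11 9 5)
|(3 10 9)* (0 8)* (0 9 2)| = 6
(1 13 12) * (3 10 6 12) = (1 13 3 10 6 12) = [0, 13, 2, 10, 4, 5, 12, 7, 8, 9, 6, 11, 1, 3]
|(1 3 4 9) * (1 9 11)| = |(1 3 4 11)| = 4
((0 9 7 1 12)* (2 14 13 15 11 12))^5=(0 14)(1 11)(2 12)(7 15)(9 13)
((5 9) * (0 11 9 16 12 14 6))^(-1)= (0 6 14 12 16 5 9 11)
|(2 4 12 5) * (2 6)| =|(2 4 12 5 6)| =5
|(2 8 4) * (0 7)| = 6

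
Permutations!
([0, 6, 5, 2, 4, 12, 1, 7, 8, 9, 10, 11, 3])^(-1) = [0, 6, 3, 12, 4, 2, 1, 7, 8, 9, 10, 11, 5]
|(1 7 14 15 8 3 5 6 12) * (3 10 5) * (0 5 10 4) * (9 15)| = 11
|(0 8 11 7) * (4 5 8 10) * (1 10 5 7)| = |(0 5 8 11 1 10 4 7)| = 8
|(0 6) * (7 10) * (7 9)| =6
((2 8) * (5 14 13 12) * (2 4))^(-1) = (2 4 8)(5 12 13 14) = ((2 8 4)(5 14 13 12))^(-1)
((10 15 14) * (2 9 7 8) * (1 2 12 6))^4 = ((1 2 9 7 8 12 6)(10 15 14))^4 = (1 8 2 12 9 6 7)(10 15 14)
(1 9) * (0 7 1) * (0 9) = (9)(0 7 1) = [7, 0, 2, 3, 4, 5, 6, 1, 8, 9]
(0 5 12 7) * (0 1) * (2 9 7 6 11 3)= (0 5 12 6 11 3 2 9 7 1)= [5, 0, 9, 2, 4, 12, 11, 1, 8, 7, 10, 3, 6]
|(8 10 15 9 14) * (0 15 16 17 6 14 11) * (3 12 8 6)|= 12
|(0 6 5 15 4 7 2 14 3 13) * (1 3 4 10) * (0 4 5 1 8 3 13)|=13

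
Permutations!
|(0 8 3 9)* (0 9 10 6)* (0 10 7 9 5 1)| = 14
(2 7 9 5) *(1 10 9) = (1 10 9 5 2 7) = [0, 10, 7, 3, 4, 2, 6, 1, 8, 5, 9]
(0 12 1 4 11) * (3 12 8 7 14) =(0 8 7 14 3 12 1 4 11) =[8, 4, 2, 12, 11, 5, 6, 14, 7, 9, 10, 0, 1, 13, 3]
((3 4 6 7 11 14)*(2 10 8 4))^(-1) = (2 3 14 11 7 6 4 8 10)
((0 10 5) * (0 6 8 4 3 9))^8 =(10)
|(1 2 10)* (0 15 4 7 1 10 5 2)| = |(0 15 4 7 1)(2 5)| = 10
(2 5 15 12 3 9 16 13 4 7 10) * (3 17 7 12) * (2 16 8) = [0, 1, 5, 9, 12, 15, 6, 10, 2, 8, 16, 11, 17, 4, 14, 3, 13, 7] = (2 5 15 3 9 8)(4 12 17 7 10 16 13)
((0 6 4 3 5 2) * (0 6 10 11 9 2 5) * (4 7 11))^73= (0 10 4 3)(2 11 6 9 7)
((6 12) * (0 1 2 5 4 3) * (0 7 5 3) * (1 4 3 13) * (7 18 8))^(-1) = (0 4)(1 13 2)(3 5 7 8 18)(6 12)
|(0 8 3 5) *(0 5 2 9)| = |(0 8 3 2 9)| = 5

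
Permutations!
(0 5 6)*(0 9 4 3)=[5, 1, 2, 0, 3, 6, 9, 7, 8, 4]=(0 5 6 9 4 3)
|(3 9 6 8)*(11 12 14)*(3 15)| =|(3 9 6 8 15)(11 12 14)| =15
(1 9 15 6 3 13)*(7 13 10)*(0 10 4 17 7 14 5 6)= (0 10 14 5 6 3 4 17 7 13 1 9 15)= [10, 9, 2, 4, 17, 6, 3, 13, 8, 15, 14, 11, 12, 1, 5, 0, 16, 7]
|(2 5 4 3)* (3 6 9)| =6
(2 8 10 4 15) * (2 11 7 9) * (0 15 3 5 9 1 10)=(0 15 11 7 1 10 4 3 5 9 2 8)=[15, 10, 8, 5, 3, 9, 6, 1, 0, 2, 4, 7, 12, 13, 14, 11]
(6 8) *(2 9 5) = [0, 1, 9, 3, 4, 2, 8, 7, 6, 5] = (2 9 5)(6 8)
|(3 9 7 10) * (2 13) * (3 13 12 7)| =|(2 12 7 10 13)(3 9)| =10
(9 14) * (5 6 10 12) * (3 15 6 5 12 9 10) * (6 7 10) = (3 15 7 10 9 14 6) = [0, 1, 2, 15, 4, 5, 3, 10, 8, 14, 9, 11, 12, 13, 6, 7]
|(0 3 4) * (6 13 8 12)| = |(0 3 4)(6 13 8 12)| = 12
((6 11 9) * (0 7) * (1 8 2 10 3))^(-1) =((0 7)(1 8 2 10 3)(6 11 9))^(-1) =(0 7)(1 3 10 2 8)(6 9 11)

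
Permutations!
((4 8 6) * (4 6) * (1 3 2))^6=((1 3 2)(4 8))^6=(8)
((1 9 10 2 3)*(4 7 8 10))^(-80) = ((1 9 4 7 8 10 2 3))^(-80) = (10)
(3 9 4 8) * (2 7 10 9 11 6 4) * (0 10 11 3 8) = (0 10 9 2 7 11 6 4) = [10, 1, 7, 3, 0, 5, 4, 11, 8, 2, 9, 6]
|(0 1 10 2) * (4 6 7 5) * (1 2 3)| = 12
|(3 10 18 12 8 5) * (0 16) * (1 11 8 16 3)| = 12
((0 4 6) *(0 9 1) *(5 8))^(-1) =(0 1 9 6 4)(5 8)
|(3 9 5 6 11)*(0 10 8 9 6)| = |(0 10 8 9 5)(3 6 11)| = 15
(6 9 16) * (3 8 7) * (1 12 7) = (1 12 7 3 8)(6 9 16) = [0, 12, 2, 8, 4, 5, 9, 3, 1, 16, 10, 11, 7, 13, 14, 15, 6]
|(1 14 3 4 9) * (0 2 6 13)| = 20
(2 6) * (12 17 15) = [0, 1, 6, 3, 4, 5, 2, 7, 8, 9, 10, 11, 17, 13, 14, 12, 16, 15] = (2 6)(12 17 15)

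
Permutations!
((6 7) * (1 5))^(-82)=(7)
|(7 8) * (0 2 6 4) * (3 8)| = 12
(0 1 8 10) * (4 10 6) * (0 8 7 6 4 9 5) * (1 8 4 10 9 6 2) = [8, 7, 1, 3, 9, 0, 6, 2, 10, 5, 4] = (0 8 10 4 9 5)(1 7 2)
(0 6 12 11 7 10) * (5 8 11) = (0 6 12 5 8 11 7 10) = [6, 1, 2, 3, 4, 8, 12, 10, 11, 9, 0, 7, 5]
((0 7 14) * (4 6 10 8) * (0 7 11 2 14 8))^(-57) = (0 4 14)(2 10 8)(6 7 11)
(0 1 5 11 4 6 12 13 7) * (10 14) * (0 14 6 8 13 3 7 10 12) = (0 1 5 11 4 8 13 10 6)(3 7 14 12) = [1, 5, 2, 7, 8, 11, 0, 14, 13, 9, 6, 4, 3, 10, 12]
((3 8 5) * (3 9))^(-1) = (3 9 5 8)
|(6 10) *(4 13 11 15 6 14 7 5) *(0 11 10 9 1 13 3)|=|(0 11 15 6 9 1 13 10 14 7 5 4 3)|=13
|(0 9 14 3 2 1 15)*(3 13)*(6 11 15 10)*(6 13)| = 30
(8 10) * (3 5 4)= (3 5 4)(8 10)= [0, 1, 2, 5, 3, 4, 6, 7, 10, 9, 8]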